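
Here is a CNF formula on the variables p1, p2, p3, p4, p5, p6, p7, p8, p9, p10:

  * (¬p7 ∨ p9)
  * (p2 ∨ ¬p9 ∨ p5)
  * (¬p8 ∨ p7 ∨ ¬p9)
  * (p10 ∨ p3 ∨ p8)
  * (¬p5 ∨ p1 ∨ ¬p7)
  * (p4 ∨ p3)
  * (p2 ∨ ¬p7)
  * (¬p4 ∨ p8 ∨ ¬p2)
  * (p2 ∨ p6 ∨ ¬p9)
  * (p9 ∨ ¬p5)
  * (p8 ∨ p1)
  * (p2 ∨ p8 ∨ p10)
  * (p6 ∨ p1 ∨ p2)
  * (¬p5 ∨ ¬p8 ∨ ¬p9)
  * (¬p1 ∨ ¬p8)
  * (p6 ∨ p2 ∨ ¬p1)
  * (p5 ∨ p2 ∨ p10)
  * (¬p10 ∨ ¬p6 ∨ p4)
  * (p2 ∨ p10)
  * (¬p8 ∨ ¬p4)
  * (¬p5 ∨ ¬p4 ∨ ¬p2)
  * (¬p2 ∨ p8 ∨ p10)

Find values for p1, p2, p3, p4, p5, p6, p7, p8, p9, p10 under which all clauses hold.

p1=T, p2=T, p3=T, p4=F, p5=T, p6=F, p7=F, p8=F, p9=T, p10=T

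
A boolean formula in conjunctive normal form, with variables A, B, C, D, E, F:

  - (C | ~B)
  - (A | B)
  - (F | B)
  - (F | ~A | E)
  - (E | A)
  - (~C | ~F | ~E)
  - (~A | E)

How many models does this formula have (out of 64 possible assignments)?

6

Satisfying assignments:
  A=F B=T C=T D=F E=T F=F
  A=F B=T C=T D=T E=T F=F
  A=T B=F C=F D=F E=T F=T
  A=T B=F C=F D=T E=T F=T
  A=T B=T C=T D=F E=T F=F
  A=T B=T C=T D=T E=T F=F
That's 6 in total.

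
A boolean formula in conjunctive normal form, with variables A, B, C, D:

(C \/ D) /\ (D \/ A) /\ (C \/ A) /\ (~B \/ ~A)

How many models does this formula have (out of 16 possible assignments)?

5

The models are:
  A=F B=F C=T D=T
  A=F B=T C=T D=T
  A=T B=F C=F D=T
  A=T B=F C=T D=F
  A=T B=F C=T D=T
Count: 5.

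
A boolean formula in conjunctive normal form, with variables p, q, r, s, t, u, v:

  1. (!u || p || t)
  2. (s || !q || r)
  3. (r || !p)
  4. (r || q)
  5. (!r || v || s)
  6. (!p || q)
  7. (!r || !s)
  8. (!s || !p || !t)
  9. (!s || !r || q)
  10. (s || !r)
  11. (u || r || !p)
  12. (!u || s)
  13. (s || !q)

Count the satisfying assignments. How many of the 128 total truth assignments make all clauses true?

6

The models are:
  p=0 q=1 r=0 s=1 t=0 u=0 v=0
  p=0 q=1 r=0 s=1 t=0 u=0 v=1
  p=0 q=1 r=0 s=1 t=1 u=0 v=0
  p=0 q=1 r=0 s=1 t=1 u=0 v=1
  p=0 q=1 r=0 s=1 t=1 u=1 v=0
  p=0 q=1 r=0 s=1 t=1 u=1 v=1
That's 6 in total.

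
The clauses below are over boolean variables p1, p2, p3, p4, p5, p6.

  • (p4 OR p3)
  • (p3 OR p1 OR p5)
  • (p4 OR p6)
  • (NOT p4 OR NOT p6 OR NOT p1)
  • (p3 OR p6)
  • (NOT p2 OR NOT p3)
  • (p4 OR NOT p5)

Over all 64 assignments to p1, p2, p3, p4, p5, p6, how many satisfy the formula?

Split on p3, then p4.
  p3=T, p4=T: p5 free; 3 ways for (p1,p2,p6) × 2^1 = 6.
  p3=T, p4=F: remaining (p1,p2,p5,p6) ∈ {(F,F,F,T); (T,F,F,T)} — 2.
  p3=F, p4=T: remaining (p1,p2,p5,p6) ∈ {(F,F,T,T); (F,T,T,T)} — 2.
  p3=F, p4=F: a clause becomes empty — 0.
Total: 6 + 2 + 2 + 0 = 10.

10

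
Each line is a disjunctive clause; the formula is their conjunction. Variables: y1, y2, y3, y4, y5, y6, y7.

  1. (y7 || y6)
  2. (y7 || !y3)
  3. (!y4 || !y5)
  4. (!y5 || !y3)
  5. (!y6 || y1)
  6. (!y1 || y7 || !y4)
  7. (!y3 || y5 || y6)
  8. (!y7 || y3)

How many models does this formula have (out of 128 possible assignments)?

Satisfying assignments:
  y1=T y2=F y3=F y4=F y5=F y6=T y7=F
  y1=T y2=F y3=F y4=F y5=T y6=T y7=F
  y1=T y2=F y3=T y4=F y5=F y6=T y7=T
  y1=T y2=F y3=T y4=T y5=F y6=T y7=T
  y1=T y2=T y3=F y4=F y5=F y6=T y7=F
  y1=T y2=T y3=F y4=F y5=T y6=T y7=F
  y1=T y2=T y3=T y4=F y5=F y6=T y7=T
  y1=T y2=T y3=T y4=T y5=F y6=T y7=T
That's 8 in total.

8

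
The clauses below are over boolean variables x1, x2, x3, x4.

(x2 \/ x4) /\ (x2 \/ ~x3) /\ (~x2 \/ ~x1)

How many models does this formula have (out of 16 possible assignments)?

Satisfying assignments:
  x1=0 x2=0 x3=0 x4=1
  x1=0 x2=1 x3=0 x4=0
  x1=0 x2=1 x3=0 x4=1
  x1=0 x2=1 x3=1 x4=0
  x1=0 x2=1 x3=1 x4=1
  x1=1 x2=0 x3=0 x4=1
Count: 6.

6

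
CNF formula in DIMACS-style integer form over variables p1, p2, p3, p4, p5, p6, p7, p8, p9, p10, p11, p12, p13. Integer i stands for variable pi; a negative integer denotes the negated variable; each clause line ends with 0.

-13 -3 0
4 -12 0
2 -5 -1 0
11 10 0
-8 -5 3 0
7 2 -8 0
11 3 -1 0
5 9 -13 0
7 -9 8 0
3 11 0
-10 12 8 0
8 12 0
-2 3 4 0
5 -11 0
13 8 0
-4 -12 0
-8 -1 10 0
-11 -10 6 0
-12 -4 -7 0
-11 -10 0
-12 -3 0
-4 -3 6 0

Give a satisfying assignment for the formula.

p1 occurs only negated in the remaining clauses — set p1 = False.
p6 occurs only positively in the remaining clauses — set p6 = True.
Branch on p2: take p2 = False.
For the remaining variables, p3 = True, p4 = True, p5 = False, p7 = True, p8 = True, p9 = True, p10 = True, p11 = False, p12 = False, p13 = False works.
Every clause has at least one true literal under this assignment.

p1=0  p2=0  p3=1  p4=1  p5=0  p6=1  p7=1  p8=1  p9=1  p10=1  p11=0  p12=0  p13=0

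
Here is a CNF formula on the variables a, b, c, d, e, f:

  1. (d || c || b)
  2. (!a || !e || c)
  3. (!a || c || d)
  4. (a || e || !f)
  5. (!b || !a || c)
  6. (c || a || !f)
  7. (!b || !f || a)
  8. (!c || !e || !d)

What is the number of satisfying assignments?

27

Case analysis on a and c:
  a=T, c=T: b, f free; 3 ways for (d,e) × 2^2 = 12.
  a=T, c=F: remaining (b,d,e,f) ∈ {(F,T,F,F); (F,T,F,T)} — 2.
  a=F, c=T: 7 of the 16 assignments to (b,d,e,f) work.
  a=F, c=F: e free; 3 ways for (b,d,f) × 2^1 = 6.
Total: 12 + 2 + 7 + 6 = 27.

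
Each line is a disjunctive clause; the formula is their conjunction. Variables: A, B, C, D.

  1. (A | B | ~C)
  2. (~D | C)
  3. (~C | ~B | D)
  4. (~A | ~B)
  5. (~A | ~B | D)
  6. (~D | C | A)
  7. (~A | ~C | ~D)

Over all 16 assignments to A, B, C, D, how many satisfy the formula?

Satisfying assignments:
  A=0 B=0 C=0 D=0
  A=0 B=1 C=0 D=0
  A=0 B=1 C=1 D=1
  A=1 B=0 C=0 D=0
  A=1 B=0 C=1 D=0
That's 5 in total.

5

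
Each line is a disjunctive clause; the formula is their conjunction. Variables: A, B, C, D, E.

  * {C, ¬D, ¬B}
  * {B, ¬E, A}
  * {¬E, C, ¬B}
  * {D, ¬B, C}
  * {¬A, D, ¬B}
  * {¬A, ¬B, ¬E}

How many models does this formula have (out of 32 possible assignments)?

Case analysis on B and A:
  B=1, A=1: remaining (C,D,E) ∈ {(1,1,0)} — 1.
  B=1, A=0: remaining (C,D,E) ∈ {(1,0,0); (1,0,1); (1,1,0); (1,1,1)} — 4.
  B=0, A=1: C, D, E free → 2^3 = 8.
  B=0, A=0: remaining (C,D,E) ∈ {(0,0,0); (0,1,0); (1,0,0); (1,1,0)} — 4.
Total: 1 + 4 + 8 + 4 = 17.

17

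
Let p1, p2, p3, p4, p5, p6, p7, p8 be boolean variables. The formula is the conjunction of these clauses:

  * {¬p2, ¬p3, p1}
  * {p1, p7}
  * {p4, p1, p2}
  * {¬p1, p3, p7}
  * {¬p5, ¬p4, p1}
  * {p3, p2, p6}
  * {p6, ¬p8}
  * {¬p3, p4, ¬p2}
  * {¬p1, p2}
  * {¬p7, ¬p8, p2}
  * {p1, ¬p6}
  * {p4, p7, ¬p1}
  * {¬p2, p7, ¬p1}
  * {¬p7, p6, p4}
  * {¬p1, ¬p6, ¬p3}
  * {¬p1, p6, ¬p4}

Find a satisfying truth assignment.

p5 occurs only negated in the remaining clauses — set p5 = False.
Set p1 = True and propagate.
  then p2 is forced to True.
  then p7 is forced to True.
For the remaining variables, p3 = False, p4 = True, p6 = True, p8 = True works.

p1=1  p2=1  p3=0  p4=1  p5=0  p6=1  p7=1  p8=1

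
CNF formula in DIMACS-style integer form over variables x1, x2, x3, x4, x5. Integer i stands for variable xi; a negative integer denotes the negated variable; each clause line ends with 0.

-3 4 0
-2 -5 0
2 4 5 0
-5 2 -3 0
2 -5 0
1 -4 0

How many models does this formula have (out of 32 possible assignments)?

6

Satisfying assignments:
  x1=0 x2=1 x3=0 x4=0 x5=0
  x1=1 x2=0 x3=0 x4=1 x5=0
  x1=1 x2=0 x3=1 x4=1 x5=0
  x1=1 x2=1 x3=0 x4=0 x5=0
  x1=1 x2=1 x3=0 x4=1 x5=0
  x1=1 x2=1 x3=1 x4=1 x5=0
That's 6 in total.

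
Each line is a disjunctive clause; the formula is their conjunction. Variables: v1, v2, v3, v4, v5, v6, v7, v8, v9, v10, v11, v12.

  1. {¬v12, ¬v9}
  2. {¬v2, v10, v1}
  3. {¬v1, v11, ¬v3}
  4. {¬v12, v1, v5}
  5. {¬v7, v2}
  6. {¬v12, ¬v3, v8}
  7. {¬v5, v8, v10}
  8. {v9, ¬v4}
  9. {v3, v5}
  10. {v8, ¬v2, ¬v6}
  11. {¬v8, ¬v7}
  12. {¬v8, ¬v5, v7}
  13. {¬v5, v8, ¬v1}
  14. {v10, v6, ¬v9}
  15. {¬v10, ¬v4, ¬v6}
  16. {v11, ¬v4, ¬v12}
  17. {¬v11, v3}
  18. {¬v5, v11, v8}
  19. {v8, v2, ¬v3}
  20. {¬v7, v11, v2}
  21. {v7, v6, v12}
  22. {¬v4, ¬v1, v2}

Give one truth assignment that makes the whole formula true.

v1=0, v2=1, v3=1, v4=0, v5=0, v6=0, v7=1, v8=0, v9=0, v10=1, v11=0, v12=0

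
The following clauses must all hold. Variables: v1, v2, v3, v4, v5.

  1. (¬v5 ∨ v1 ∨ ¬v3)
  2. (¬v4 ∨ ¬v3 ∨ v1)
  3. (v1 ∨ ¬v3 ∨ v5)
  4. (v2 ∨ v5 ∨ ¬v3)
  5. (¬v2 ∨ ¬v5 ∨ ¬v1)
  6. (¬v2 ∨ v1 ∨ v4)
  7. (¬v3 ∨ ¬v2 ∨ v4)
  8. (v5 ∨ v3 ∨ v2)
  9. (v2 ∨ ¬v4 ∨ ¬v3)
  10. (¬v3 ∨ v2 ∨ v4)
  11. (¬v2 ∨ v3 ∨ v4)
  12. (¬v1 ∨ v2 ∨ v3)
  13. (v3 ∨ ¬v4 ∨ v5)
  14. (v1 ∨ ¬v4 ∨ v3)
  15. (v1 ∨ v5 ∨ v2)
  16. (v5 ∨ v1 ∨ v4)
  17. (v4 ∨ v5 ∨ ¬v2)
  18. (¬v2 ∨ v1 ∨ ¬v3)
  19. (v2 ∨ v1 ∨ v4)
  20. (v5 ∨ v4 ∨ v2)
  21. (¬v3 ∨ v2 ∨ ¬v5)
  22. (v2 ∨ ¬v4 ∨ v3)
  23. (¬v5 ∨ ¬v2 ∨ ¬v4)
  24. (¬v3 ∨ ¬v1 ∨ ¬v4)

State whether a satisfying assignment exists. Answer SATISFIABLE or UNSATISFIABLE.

v2 = True:
  v4 = True:
    propagation gives v5=False, v3=True, v1=True; an empty clause results — contradiction.
  v4 = False:
    propagation gives v1=True, v5=False; an empty clause results — contradiction.
v2 = False:
  v3 = True:
    propagation gives v5=True; an empty clause results — contradiction.
  v3 = False:
    propagation gives v5=True, v1=False, v4=False; an empty clause results — contradiction.
Every branch closes, so no satisfying assignment exists.

UNSATISFIABLE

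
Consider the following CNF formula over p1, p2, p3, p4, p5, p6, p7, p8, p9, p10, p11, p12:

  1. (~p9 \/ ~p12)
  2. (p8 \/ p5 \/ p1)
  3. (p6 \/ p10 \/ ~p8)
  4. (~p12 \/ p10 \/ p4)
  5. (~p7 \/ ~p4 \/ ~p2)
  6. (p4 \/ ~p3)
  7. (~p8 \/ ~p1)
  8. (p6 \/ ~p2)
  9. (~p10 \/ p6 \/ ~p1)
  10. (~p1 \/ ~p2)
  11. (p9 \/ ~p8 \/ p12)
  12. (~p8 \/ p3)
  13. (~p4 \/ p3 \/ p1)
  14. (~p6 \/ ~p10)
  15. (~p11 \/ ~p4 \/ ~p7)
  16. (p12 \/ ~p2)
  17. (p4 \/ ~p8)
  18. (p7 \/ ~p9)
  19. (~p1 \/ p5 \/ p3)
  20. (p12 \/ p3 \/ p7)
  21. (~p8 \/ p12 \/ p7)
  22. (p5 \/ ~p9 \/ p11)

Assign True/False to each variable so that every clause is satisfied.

p1=0, p2=0, p3=0, p4=0, p5=1, p6=0, p7=0, p8=0, p9=0, p10=1, p11=1, p12=1

Check each clause:
  1. (~p12 \/ ~p9) — ~p9 is true.
  2. (p8 \/ p5 \/ p1) — p5 is true.
  3. (p10 \/ ~p8 \/ p6) — ~p8 is true.
  4. (~p12 \/ p4 \/ p10) — p10 is true.
  5. (~p4 \/ ~p7 \/ ~p2) — ~p7 is true.
  6. (p4 \/ ~p3) — ~p3 is true.
  7. (~p8 \/ ~p1) — ~p8 is true.
  8. (p6 \/ ~p2) — ~p2 is true.
  9. (~p1 \/ ~p10 \/ p6) — ~p1 is true.
  10. (~p1 \/ ~p2) — ~p1 is true.
  11. (~p8 \/ p12 \/ p9) — ~p8 is true.
  12. (p3 \/ ~p8) — ~p8 is true.
  13. (p1 \/ p3 \/ ~p4) — ~p4 is true.
  14. (~p10 \/ ~p6) — ~p6 is true.
  15. (~p11 \/ ~p4 \/ ~p7) — ~p7 is true.
  16. (p12 \/ ~p2) — p12 is true.
  17. (~p8 \/ p4) — ~p8 is true.
  18. (~p9 \/ p7) — ~p9 is true.
  19. (~p1 \/ p3 \/ p5) — p5 is true.
  20. (p12 \/ p3 \/ p7) — p12 is true.
  21. (p12 \/ p7 \/ ~p8) — ~p8 is true.
  22. (p5 \/ ~p9 \/ p11) — p11 is true.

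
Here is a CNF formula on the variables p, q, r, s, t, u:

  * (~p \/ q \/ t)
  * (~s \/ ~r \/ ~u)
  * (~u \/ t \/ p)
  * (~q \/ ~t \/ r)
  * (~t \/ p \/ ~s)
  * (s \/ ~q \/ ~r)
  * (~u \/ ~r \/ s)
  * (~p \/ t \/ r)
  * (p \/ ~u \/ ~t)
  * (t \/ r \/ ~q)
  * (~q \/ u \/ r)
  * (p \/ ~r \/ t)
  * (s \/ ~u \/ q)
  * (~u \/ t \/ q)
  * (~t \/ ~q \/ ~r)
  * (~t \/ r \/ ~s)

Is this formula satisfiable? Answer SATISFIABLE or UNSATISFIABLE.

SATISFIABLE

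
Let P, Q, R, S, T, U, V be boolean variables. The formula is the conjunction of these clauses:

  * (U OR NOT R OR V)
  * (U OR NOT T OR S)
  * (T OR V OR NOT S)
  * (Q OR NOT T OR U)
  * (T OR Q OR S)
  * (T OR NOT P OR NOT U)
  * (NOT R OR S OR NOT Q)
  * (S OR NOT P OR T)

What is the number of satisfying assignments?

50

Case analysis on T and S:
  T=1, S=1: P free; 11 ways for (Q,R,U,V) × 2^1 = 22.
  T=1, S=0: P, V free; 3 ways for (Q,R,U) × 2^2 = 12.
  T=0, S=1: Q, R free; 3 ways for (P,U,V) × 2^2 = 12.
  T=0, S=0: remaining (P,Q,R,U,V) ∈ {(0,1,0,0,0); (0,1,0,0,1); (0,1,0,1,0); (0,1,0,1,1)} — 4.
Total: 22 + 12 + 12 + 4 = 50.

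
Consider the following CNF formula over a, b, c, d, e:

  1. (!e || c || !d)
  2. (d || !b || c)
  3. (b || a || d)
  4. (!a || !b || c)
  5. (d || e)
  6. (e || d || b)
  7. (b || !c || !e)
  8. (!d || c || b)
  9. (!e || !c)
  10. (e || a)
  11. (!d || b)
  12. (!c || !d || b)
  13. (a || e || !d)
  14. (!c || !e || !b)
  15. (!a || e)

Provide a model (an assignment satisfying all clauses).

Branch on a: take a = True.
  then e is forced to True.
  then c is forced to False.
  then d is forced to False.
  then b is forced to False.
Every clause has at least one true literal under this assignment.
Check each clause:
  1. (c || !d || !e) — !d is true.
  2. (d || !b || c) — !b is true.
  3. (d || a || b) — a is true.
  4. (c || !a || !b) — !b is true.
  5. (d || e) — e is true.
  6. (e || b || d) — e is true.
  7. (b || !e || !c) — !c is true.
  8. (c || !d || b) — !d is true.
  9. (!c || !e) — !c is true.
  10. (a || e) — a is true.
  11. (b || !d) — !d is true.
  12. (!c || b || !d) — !d is true.
  13. (a || !d || e) — a is true.
  14. (!b || !c || !e) — !c is true.
  15. (!a || e) — e is true.

a=True, b=False, c=False, d=False, e=True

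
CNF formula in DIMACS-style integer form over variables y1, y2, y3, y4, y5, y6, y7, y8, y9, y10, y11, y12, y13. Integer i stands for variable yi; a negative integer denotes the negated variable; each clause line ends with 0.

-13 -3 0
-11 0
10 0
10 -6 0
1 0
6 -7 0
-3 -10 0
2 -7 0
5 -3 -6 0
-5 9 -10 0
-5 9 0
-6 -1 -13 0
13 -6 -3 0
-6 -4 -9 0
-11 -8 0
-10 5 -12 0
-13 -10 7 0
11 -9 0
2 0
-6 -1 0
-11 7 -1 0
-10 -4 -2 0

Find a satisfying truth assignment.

y1=T, y2=T, y3=F, y4=F, y5=F, y6=F, y7=F, y8=F, y9=F, y10=T, y11=F, y12=F, y13=F

Check each clause:
  1. (¬y13 ∨ ¬y3) — ¬y13 is true.
  2. (¬y11) — ¬y11 is true.
  3. (y10) — y10 is true.
  4. (y10 ∨ ¬y6) — y10 is true.
  5. (y1) — y1 is true.
  6. (¬y7 ∨ y6) — ¬y7 is true.
  7. (¬y3 ∨ ¬y10) — ¬y3 is true.
  8. (y2 ∨ ¬y7) — ¬y7 is true.
  9. (y5 ∨ ¬y3 ∨ ¬y6) — ¬y3 is true.
  10. (y9 ∨ ¬y5 ∨ ¬y10) — ¬y5 is true.
  11. (¬y5 ∨ y9) — ¬y5 is true.
  12. (¬y13 ∨ ¬y6 ∨ ¬y1) — ¬y6 is true.
  13. (¬y6 ∨ ¬y3 ∨ y13) — ¬y3 is true.
  14. (¬y9 ∨ ¬y6 ∨ ¬y4) — ¬y6 is true.
  15. (¬y11 ∨ ¬y8) — ¬y8 is true.
  16. (y5 ∨ ¬y12 ∨ ¬y10) — ¬y12 is true.
  17. (y7 ∨ ¬y13 ∨ ¬y10) — ¬y13 is true.
  18. (¬y9 ∨ y11) — ¬y9 is true.
  19. (y2) — y2 is true.
  20. (¬y1 ∨ ¬y6) — ¬y6 is true.
  21. (¬y11 ∨ ¬y1 ∨ y7) — ¬y11 is true.
  22. (¬y2 ∨ ¬y4 ∨ ¬y10) — ¬y4 is true.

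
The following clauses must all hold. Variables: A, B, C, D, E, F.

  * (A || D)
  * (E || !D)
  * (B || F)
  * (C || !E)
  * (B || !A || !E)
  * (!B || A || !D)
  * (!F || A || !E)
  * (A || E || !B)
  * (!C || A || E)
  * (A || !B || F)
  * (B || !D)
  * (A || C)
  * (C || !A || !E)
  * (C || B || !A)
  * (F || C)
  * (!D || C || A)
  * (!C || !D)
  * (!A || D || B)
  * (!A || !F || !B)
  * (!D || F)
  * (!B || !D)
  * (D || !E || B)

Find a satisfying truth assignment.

A = T, B = T, C = T, D = F, E = F, F = F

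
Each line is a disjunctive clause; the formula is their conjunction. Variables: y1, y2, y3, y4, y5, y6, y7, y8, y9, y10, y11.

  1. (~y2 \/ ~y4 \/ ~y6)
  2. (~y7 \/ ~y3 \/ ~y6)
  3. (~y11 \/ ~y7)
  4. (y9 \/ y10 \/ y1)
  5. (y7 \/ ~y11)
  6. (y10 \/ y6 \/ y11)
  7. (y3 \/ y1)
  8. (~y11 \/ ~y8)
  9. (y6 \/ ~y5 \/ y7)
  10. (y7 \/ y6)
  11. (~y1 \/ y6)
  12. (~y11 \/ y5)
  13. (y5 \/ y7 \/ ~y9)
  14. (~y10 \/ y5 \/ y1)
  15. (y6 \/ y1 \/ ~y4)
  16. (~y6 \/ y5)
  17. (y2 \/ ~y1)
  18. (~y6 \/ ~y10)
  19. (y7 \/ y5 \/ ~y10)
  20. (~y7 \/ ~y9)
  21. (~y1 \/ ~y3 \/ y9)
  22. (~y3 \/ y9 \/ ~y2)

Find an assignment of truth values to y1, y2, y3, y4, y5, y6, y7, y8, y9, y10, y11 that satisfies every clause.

y4 occurs only negated in the remaining clauses — set y4 = False.
y8 occurs only negated in the remaining clauses — set y8 = False.
Branch on y1: take y1 = True.
  then y6 is forced to True.
  then y5 is forced to True.
  then y2 is forced to True.
  then y10 is forced to False.
Branch on y3: take y3 = False.
For the remaining variables, y7 = True, y9 = False, y11 = False works.

y1=True, y2=True, y3=False, y4=False, y5=True, y6=True, y7=True, y8=False, y9=False, y10=False, y11=False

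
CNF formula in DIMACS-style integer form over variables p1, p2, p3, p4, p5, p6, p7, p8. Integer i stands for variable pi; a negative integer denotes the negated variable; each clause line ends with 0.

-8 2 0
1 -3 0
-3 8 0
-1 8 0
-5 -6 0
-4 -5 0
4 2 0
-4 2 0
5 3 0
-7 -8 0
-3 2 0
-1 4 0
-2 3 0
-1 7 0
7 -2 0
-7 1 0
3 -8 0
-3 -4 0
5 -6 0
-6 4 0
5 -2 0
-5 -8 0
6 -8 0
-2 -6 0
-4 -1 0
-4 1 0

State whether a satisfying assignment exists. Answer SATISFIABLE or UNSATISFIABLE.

p2 = True:
  propagation gives p3=True, p1=True, p8=True, p7=False; an empty clause results — contradiction.
p2 = False:
  propagation gives p8=False, p3=False, p1=False, p4=True; an empty clause results — contradiction.
Every branch closes, so no satisfying assignment exists.

UNSATISFIABLE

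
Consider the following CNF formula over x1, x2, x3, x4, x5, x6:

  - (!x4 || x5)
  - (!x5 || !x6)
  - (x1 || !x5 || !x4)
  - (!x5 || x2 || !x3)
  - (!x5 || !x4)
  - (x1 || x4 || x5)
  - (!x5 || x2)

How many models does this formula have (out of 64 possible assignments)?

Split on x5, then x4.
  x5=T, x4=T: a clause becomes empty — 0.
  x5=T, x4=F: remaining (x1,x2,x3,x6) ∈ {(F,T,F,F); (F,T,T,F); (T,T,F,F); (T,T,T,F)} — 4.
  x5=F, x4=T: a clause becomes empty — 0.
  x5=F, x4=F: forces x1=T; x2, x3, x6 free → 2^3 = 8.
Total: 0 + 4 + 0 + 8 = 12.

12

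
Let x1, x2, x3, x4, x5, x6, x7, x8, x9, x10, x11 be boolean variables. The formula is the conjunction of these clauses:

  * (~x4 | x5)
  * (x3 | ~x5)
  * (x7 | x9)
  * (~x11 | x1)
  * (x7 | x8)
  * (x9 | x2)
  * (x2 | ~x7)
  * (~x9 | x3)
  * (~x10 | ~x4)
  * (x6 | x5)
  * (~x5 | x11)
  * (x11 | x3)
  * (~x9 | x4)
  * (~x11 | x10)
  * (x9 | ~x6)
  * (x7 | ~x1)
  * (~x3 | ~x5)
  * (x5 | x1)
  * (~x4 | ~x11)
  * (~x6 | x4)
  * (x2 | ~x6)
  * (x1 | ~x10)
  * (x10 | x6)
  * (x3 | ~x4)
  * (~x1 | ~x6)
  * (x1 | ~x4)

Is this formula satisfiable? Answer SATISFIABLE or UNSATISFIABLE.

UNSATISFIABLE

x4 = True:
  propagation gives x5=True, x3=True; an empty clause results — contradiction.
x4 = False:
  propagation gives x9=False, x7=True, x2=True, x6=False; an empty clause results — contradiction.
Every branch closes, so no satisfying assignment exists.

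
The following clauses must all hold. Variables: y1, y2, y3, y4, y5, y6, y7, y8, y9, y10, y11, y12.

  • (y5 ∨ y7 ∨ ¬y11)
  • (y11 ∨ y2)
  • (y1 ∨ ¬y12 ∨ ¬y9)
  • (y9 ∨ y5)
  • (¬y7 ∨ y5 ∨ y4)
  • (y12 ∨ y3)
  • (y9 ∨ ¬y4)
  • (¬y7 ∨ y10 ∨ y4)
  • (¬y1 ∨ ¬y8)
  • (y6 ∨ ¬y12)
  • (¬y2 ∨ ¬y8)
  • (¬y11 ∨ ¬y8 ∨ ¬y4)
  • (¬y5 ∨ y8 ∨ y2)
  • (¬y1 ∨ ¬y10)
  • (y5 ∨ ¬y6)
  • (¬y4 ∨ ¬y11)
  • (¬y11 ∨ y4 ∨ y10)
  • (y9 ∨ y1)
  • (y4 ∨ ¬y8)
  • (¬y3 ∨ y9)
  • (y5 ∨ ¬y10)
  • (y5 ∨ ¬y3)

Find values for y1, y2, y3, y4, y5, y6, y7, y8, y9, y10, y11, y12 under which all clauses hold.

Try y1 = False.
  then y9 is forced to True.
  then y12 is forced to False.
  then y3 is forced to True.
  then y5 is forced to True.
Branch on y2: take y2 = True.
  then y8 is forced to False.
Set y4 = True and propagate.
  then y11 is forced to False.
y6, y7, y10 are now unconstrained; take y6 = True, y7 = False, y10 = True.
Every clause has at least one true literal under this assignment.

y1=F, y2=T, y3=T, y4=T, y5=T, y6=T, y7=F, y8=F, y9=T, y10=T, y11=F, y12=F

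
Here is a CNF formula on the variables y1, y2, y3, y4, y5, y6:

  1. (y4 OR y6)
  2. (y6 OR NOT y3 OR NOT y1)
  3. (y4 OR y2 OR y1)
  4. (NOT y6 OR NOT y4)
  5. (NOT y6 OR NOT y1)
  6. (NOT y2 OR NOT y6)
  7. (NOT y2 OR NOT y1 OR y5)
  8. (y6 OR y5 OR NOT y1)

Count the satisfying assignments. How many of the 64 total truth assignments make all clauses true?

Case analysis on y6 and y1:
  y6=T, y1=T: a clause becomes empty — 0.
  y6=T, y1=F: a clause becomes empty — 0.
  y6=F, y1=T: remaining (y2,y3,y4,y5) ∈ {(F,F,T,T); (T,F,T,T)} — 2.
  y6=F, y1=F: forces y4=T; y2, y3, y5 free → 2^3 = 8.
Total: 0 + 0 + 2 + 8 = 10.

10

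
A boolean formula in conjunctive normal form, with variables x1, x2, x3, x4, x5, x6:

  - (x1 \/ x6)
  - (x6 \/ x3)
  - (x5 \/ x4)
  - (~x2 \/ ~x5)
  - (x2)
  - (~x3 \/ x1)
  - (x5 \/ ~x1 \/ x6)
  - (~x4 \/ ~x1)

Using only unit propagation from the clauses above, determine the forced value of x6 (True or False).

(x2) is a unit clause: x2 = True.
In (~x2 \/ ~x5), ~x2 is now false; ~x5 must hold, so x5 = False.
In (x5 \/ x4), x5 is now false; x4 must hold, so x4 = True.
From (~x4 \/ ~x1) and x4 = True: x1 = False.
From (x6 \/ x1) and x1 = False: x6 = True.

True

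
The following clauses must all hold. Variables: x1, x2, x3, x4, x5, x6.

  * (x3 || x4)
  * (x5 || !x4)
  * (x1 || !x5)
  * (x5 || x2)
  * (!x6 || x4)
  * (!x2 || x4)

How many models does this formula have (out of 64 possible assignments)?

Split on x4, then x5.
  x4=T, x5=T: forces x1=T; x2, x3, x6 free → 2^3 = 8.
  x4=T, x5=F: a clause becomes empty — 0.
  x4=F, x5=T: remaining (x1,x2,x3,x6) ∈ {(T,F,T,F)} — 1.
  x4=F, x5=F: a clause becomes empty — 0.
Total: 8 + 0 + 1 + 0 = 9.

9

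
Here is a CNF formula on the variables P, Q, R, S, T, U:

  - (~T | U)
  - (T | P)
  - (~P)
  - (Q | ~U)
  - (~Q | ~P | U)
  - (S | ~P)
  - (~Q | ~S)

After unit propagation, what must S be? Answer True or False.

(~P) stands alone — P = False.
(T | P) with P = False leaves only T, so T = True.
(U | ~T): since T = True, the clause reduces to (U). U = True.
In (Q | ~U), ~U is now false; Q must hold, so Q = True.
From (~S | ~Q) and Q = True: S = False.

False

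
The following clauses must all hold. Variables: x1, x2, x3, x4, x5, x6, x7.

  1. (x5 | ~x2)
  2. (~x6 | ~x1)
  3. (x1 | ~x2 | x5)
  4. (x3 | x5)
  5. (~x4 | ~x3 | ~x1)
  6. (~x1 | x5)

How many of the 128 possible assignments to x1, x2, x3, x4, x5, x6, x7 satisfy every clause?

52

Case analysis on x1 and x5:
  x1=T, x5=T: x2, x7 free; 3 ways for (x3,x4,x6) × 2^2 = 12.
  x1=T, x5=F: a clause becomes empty — 0.
  x1=F, x5=T: x2, x3, x4, x6, x7 free → 2^5 = 32.
  x1=F, x5=F: forces x2=F; x3=T; x4, x6, x7 free → 2^3 = 8.
Total: 12 + 0 + 32 + 8 = 52.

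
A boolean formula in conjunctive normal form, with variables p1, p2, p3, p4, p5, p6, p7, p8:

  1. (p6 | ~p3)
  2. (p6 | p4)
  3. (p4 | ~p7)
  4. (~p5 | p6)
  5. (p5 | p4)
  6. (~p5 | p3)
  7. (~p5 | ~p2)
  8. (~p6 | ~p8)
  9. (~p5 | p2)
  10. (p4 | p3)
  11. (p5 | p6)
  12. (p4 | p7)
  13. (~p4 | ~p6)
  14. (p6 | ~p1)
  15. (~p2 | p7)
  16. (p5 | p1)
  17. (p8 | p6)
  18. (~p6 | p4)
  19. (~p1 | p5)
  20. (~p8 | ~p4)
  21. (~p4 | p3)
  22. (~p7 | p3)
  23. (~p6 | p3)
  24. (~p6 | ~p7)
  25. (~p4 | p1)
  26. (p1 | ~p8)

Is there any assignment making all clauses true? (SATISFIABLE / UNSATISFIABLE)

p6 = True:
  propagation gives p8=False, p4=False; an empty clause results — contradiction.
p6 = False:
  propagation gives p3=False, p4=True; an empty clause results — contradiction.
Every branch closes, so no satisfying assignment exists.

UNSATISFIABLE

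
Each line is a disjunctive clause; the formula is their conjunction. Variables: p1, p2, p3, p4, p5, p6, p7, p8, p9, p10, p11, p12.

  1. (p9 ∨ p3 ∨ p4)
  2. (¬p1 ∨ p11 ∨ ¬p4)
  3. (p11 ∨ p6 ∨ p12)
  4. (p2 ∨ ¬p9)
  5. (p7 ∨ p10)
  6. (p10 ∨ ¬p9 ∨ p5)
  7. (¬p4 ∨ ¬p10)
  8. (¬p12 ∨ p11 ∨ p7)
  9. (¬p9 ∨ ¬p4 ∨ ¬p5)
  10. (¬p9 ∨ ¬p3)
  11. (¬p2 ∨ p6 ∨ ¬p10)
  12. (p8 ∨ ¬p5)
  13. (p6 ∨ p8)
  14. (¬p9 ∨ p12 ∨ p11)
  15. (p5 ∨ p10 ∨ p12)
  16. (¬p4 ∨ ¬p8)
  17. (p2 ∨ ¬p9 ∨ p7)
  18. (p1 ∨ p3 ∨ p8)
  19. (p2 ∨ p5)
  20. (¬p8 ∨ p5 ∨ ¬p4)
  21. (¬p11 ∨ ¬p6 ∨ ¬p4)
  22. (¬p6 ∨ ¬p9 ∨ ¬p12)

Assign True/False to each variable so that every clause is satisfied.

p7 occurs only positively in the remaining clauses — set p7 = True.
Set p1 = True and propagate.
Try p2 = True.
The remaining clauses are satisfied by p3 = True, p4 = False, p5 = False, p6 = False, p8 = True, p9 = False, p10 = False, p11 = False, p12 = True.
Check each clause:
  1. (p9 ∨ p4 ∨ p3) — p3 is true.
  2. (¬p4 ∨ ¬p1 ∨ p11) — ¬p4 is true.
  3. (p11 ∨ p6 ∨ p12) — p12 is true.
  4. (¬p9 ∨ p2) — p2 is true.
  5. (p10 ∨ p7) — p7 is true.
  6. (¬p9 ∨ p10 ∨ p5) — ¬p9 is true.
  7. (¬p4 ∨ ¬p10) — ¬p4 is true.
  8. (p7 ∨ p11 ∨ ¬p12) — p7 is true.
  9. (¬p9 ∨ ¬p4 ∨ ¬p5) — ¬p5 is true.
  10. (¬p3 ∨ ¬p9) — ¬p9 is true.
  11. (p6 ∨ ¬p2 ∨ ¬p10) — ¬p10 is true.
  12. (¬p5 ∨ p8) — p8 is true.
  13. (p8 ∨ p6) — p8 is true.
  14. (¬p9 ∨ p11 ∨ p12) — p12 is true.
  15. (p12 ∨ p10 ∨ p5) — p12 is true.
  16. (¬p8 ∨ ¬p4) — ¬p4 is true.
  17. (p7 ∨ p2 ∨ ¬p9) — p2 is true.
  18. (p3 ∨ p1 ∨ p8) — p8 is true.
  19. (p2 ∨ p5) — p2 is true.
  20. (¬p4 ∨ ¬p8 ∨ p5) — ¬p4 is true.
  21. (¬p11 ∨ ¬p4 ∨ ¬p6) — ¬p6 is true.
  22. (¬p6 ∨ ¬p9 ∨ ¬p12) — ¬p6 is true.

p1=T, p2=T, p3=T, p4=F, p5=F, p6=F, p7=T, p8=T, p9=F, p10=F, p11=F, p12=T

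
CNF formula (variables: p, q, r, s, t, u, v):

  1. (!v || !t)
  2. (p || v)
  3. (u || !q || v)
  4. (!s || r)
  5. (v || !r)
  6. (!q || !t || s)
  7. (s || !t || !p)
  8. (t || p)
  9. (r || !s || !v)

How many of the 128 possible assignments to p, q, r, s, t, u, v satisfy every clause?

15

Split on v, then s.
  v=T, s=T: remaining (p,q,r,t,u) ∈ {(T,F,T,F,F); (T,F,T,F,T); (T,T,T,F,F); (T,T,T,F,T)} — 4.
  v=T, s=F: forces p=T; t=F; q, r, u free → 2^3 = 8.
  v=F, s=T: a clause becomes empty — 0.
  v=F, s=F: remaining (p,q,r,t,u) ∈ {(T,F,F,F,F); (T,F,F,F,T); (T,T,F,F,T)} — 3.
Total: 4 + 8 + 0 + 3 = 15.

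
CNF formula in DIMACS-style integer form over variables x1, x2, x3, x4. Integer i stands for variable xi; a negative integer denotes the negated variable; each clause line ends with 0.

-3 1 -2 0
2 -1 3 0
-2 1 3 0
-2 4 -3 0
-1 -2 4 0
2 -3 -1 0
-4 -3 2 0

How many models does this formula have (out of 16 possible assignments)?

5

The models are:
  x1=F x2=F x3=F x4=F
  x1=F x2=F x3=F x4=T
  x1=F x2=F x3=T x4=F
  x1=T x2=T x3=F x4=T
  x1=T x2=T x3=T x4=T
That's 5 in total.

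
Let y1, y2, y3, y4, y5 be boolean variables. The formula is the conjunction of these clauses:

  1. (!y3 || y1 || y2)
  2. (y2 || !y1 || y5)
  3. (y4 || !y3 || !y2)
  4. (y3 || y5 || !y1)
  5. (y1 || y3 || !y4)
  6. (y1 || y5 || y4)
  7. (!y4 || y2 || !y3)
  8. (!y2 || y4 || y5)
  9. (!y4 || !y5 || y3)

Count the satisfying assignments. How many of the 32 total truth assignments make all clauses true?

Case analysis on y3 and y4:
  y3=T, y4=T: remaining (y1,y2,y5) ∈ {(F,T,F); (F,T,T); (T,T,F); (T,T,T)} — 4.
  y3=T, y4=F: remaining (y1,y2,y5) ∈ {(T,F,T)} — 1.
  y3=F, y4=T: a clause becomes empty — 0.
  y3=F, y4=F: remaining (y1,y2,y5) ∈ {(F,F,T); (F,T,T); (T,F,T); (T,T,T)} — 4.
Total: 4 + 1 + 0 + 4 = 9.

9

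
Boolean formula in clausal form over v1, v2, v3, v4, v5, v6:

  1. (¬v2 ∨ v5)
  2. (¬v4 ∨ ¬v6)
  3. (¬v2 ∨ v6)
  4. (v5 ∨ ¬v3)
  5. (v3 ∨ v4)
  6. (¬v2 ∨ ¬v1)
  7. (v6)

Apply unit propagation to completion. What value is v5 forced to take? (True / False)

True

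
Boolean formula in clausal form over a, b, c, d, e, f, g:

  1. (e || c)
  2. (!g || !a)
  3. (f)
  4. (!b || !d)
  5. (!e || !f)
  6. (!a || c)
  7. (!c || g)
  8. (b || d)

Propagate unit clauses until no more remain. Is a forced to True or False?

False

(f) stands alone — f = True.
(!f || !e) with f = True leaves only !e, so e = False.
In (c || e), e is now false; c must hold, so c = True.
(!c || g): since c = True, the clause reduces to (g). g = True.
From (!a || !g) and g = True: a = False.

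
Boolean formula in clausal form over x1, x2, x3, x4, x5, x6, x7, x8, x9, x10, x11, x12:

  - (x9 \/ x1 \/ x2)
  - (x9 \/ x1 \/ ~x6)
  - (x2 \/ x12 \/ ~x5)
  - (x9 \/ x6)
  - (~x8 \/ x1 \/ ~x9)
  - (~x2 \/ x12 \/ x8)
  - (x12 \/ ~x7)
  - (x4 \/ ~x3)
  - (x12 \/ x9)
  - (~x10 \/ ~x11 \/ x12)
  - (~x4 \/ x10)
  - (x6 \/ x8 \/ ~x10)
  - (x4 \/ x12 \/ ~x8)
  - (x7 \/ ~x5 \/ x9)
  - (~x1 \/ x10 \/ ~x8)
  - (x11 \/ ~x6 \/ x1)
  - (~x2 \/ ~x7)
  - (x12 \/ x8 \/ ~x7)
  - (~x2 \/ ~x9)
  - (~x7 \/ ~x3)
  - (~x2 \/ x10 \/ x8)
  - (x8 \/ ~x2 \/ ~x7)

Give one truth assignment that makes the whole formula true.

Pure literal: x12 appears only positively; assign x12 = True.
Branch on x1: take x1 = True.
Set x2 = False and propagate.
Branch on x3: take x3 = True.
  then x4 is forced to True.
  then x10 is forced to True.
  then x7 is forced to False.
The remaining clauses are satisfied by x5 = True, x6 = False, x8 = True, x9 = True, x11 = True.
Every clause has at least one true literal under this assignment.

x1 = True, x2 = False, x3 = True, x4 = True, x5 = True, x6 = False, x7 = False, x8 = True, x9 = True, x10 = True, x11 = True, x12 = True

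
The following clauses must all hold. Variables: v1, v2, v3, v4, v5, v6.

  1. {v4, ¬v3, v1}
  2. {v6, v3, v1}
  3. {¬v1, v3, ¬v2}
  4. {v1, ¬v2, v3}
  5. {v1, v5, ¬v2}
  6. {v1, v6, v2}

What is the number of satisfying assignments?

32

Case analysis on v1 and v2:
  v1=T, v2=T: forces v3=T; v4, v5, v6 free → 2^3 = 8.
  v1=T, v2=F: v3, v4, v5, v6 free → 2^4 = 16.
  v1=F, v2=T: remaining (v3,v4,v5,v6) ∈ {(T,T,T,F); (T,T,T,T)} — 2.
  v1=F, v2=F: v5 free; 3 ways for (v3,v4,v6) × 2^1 = 6.
Total: 8 + 16 + 2 + 6 = 32.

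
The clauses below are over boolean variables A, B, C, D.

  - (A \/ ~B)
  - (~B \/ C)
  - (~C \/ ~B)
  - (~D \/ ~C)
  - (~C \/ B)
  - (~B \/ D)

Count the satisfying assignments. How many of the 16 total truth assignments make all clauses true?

4

Satisfying assignments:
  A=F B=F C=F D=F
  A=F B=F C=F D=T
  A=T B=F C=F D=F
  A=T B=F C=F D=T
Count: 4.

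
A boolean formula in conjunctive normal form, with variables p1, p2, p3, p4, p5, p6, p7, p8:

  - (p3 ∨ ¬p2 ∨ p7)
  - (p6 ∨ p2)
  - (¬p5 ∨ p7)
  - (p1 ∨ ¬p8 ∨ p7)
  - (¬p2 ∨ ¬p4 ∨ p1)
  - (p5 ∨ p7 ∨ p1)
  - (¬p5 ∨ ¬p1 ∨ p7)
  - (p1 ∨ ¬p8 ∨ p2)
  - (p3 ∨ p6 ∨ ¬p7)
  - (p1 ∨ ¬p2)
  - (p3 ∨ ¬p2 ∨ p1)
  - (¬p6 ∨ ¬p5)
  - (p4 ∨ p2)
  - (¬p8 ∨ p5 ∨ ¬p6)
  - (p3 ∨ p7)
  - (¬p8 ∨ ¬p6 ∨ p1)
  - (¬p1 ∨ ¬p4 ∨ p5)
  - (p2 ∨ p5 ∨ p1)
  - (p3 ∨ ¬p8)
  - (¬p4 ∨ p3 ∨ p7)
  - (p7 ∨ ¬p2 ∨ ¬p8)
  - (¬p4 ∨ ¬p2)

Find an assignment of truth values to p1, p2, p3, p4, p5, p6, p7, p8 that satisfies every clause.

p1=True  p2=True  p3=True  p4=False  p5=False  p6=False  p7=False  p8=False

Check each clause:
  1. (¬p2 ∨ p3 ∨ p7) — p3 is true.
  2. (p2 ∨ p6) — p2 is true.
  3. (p7 ∨ ¬p5) — ¬p5 is true.
  4. (p7 ∨ ¬p8 ∨ p1) — ¬p8 is true.
  5. (¬p4 ∨ p1 ∨ ¬p2) — p1 is true.
  6. (p1 ∨ p7 ∨ p5) — p1 is true.
  7. (p7 ∨ ¬p1 ∨ ¬p5) — ¬p5 is true.
  8. (p2 ∨ ¬p8 ∨ p1) — ¬p8 is true.
  9. (p3 ∨ p6 ∨ ¬p7) — ¬p7 is true.
  10. (¬p2 ∨ p1) — p1 is true.
  11. (p3 ∨ ¬p2 ∨ p1) — p1 is true.
  12. (¬p6 ∨ ¬p5) — ¬p6 is true.
  13. (p2 ∨ p4) — p2 is true.
  14. (¬p6 ∨ p5 ∨ ¬p8) — ¬p8 is true.
  15. (p7 ∨ p3) — p3 is true.
  16. (¬p6 ∨ p1 ∨ ¬p8) — ¬p8 is true.
  17. (¬p4 ∨ p5 ∨ ¬p1) — ¬p4 is true.
  18. (p2 ∨ p5 ∨ p1) — p1 is true.
  19. (¬p8 ∨ p3) — ¬p8 is true.
  20. (p7 ∨ p3 ∨ ¬p4) — p3 is true.
  21. (¬p2 ∨ ¬p8 ∨ p7) — ¬p8 is true.
  22. (¬p2 ∨ ¬p4) — ¬p4 is true.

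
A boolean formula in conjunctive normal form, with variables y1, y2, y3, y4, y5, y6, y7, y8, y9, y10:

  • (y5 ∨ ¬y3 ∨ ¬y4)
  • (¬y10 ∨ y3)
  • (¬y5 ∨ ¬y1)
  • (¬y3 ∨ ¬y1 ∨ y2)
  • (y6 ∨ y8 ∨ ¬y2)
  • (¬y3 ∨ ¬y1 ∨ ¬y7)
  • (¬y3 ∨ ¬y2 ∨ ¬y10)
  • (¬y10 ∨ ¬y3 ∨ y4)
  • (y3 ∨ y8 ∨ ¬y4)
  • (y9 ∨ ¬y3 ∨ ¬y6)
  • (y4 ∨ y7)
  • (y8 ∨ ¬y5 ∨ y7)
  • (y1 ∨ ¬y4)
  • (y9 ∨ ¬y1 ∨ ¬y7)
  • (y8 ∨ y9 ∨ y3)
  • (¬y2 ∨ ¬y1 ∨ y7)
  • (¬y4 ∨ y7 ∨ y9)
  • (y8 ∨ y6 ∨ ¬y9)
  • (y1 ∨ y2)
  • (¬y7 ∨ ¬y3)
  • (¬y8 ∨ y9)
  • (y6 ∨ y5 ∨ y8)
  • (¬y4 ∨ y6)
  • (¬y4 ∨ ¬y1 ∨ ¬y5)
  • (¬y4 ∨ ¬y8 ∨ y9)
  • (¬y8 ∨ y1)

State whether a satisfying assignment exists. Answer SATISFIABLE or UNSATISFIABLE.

y10 occurs only negated in the remaining clauses — set y10 = False.
Try y1 = False.
  then y4 is forced to False.
  then y7 is forced to True.
  then y2 is forced to True.
  then y3 is forced to False.
  then y8 is forced to False.
  then y6 is forced to True.
  then y9 is forced to True.
y5 is now unconstrained; take y5 = False.
So y1=False, y2=True, y3=False, y4=False, y5=False, y6=True, y7=True, y8=False, y9=True, y10=False is a satisfying assignment.

SATISFIABLE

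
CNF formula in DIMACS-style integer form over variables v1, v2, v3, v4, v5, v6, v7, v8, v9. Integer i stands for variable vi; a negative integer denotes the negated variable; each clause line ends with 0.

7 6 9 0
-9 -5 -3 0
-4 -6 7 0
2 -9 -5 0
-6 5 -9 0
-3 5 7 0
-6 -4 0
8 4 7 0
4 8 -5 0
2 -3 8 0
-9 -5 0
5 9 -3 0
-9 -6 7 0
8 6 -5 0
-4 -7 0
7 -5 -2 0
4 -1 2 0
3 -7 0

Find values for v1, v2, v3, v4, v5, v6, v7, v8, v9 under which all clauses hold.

v1=True, v2=True, v3=True, v4=False, v5=True, v6=False, v7=True, v8=True, v9=False

v8 occurs only positively in the remaining clauses — set v8 = True.
Set v1 = True and propagate.
Branch on v2: take v2 = True.
Try v3 = True.
For the remaining variables, v4 = False, v5 = True, v6 = False, v7 = True, v9 = False works.
Every clause has at least one true literal under this assignment.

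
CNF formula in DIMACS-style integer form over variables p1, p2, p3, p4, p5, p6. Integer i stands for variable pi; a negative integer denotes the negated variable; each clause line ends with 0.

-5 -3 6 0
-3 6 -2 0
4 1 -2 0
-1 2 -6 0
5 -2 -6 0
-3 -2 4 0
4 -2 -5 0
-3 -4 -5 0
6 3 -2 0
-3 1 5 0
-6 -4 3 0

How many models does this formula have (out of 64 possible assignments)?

13

Split on p2, then p3.
  p2=T, p3=T: a clause becomes empty — 0.
  p2=T, p3=F: a clause becomes empty — 0.
  p2=F, p3=T: remaining (p1,p4,p5,p6) ∈ {(F,F,T,T); (T,F,F,F); (T,T,F,F)} — 3.
  p2=F, p3=F: p5 free; 5 ways for (p1,p4,p6) × 2^1 = 10.
Total: 0 + 0 + 3 + 10 = 13.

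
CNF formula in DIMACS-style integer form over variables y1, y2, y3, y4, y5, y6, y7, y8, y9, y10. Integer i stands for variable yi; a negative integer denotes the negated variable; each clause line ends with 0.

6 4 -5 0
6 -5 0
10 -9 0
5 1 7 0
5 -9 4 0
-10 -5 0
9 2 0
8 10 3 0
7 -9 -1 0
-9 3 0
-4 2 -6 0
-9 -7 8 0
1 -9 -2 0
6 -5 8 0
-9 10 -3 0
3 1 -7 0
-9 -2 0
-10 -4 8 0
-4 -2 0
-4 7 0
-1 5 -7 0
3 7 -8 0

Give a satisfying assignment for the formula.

y1 = True  y2 = True  y3 = True  y4 = False  y5 = False  y6 = True  y7 = False  y8 = True  y9 = False  y10 = False

Try y1 = True.
The remaining clauses are satisfied by y2 = True, y3 = True, y4 = False, y5 = False, y6 = True, y7 = False, y8 = True, y9 = False, y10 = False.
Every clause has at least one true literal under this assignment.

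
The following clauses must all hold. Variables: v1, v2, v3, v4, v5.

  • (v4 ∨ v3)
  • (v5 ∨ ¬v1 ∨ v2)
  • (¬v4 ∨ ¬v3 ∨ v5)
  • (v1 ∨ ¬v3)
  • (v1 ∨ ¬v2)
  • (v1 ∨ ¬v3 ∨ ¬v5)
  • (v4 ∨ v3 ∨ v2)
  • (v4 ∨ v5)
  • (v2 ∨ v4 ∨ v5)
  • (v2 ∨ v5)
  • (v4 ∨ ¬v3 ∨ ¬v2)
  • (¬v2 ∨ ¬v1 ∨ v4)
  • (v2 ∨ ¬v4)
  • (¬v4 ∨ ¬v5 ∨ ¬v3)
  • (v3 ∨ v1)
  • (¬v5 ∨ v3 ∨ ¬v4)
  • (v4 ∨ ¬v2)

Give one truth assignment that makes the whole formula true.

Try v1 = True.
Branch on v2: take v2 = False.
  then v5 is forced to True.
  then v4 is forced to False.
  then v3 is forced to True.

v1=1, v2=0, v3=1, v4=0, v5=1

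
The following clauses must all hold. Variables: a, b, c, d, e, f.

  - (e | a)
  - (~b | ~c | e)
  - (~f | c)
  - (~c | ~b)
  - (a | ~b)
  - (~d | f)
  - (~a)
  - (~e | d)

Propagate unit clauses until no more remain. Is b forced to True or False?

(~a) is a unit clause: a = False.
(e | a) with a = False leaves only e, so e = True.
From (~b | a) and a = False: b = False.

False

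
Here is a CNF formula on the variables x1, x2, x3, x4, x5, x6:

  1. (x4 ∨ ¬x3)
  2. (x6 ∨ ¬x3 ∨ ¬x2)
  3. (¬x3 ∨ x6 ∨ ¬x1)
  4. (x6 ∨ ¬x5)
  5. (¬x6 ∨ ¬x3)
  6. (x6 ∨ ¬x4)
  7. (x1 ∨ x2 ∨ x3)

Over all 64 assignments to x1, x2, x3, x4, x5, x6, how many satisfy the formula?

15

Case analysis on x3 and x6:
  x3=1, x6=1: a clause becomes empty — 0.
  x3=1, x6=0: a clause becomes empty — 0.
  x3=0, x6=1: x4, x5 free; 3 ways for (x1,x2) × 2^2 = 12.
  x3=0, x6=0: remaining (x1,x2,x4,x5) ∈ {(0,1,0,0); (1,0,0,0); (1,1,0,0)} — 3.
Total: 0 + 0 + 12 + 3 = 15.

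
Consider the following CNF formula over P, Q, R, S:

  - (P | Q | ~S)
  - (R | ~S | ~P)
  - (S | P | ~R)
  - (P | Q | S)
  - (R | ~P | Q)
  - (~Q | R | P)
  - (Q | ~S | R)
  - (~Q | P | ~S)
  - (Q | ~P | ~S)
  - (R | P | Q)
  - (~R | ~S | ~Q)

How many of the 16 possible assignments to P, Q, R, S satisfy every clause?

3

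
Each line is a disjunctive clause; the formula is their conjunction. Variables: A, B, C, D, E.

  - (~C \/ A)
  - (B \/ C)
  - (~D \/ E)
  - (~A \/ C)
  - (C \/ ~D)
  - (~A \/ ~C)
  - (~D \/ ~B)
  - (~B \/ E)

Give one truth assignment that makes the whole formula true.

D occurs only negated in the remaining clauses — set D = False.
Pure literal: E appears only positively; assign E = True.
Set A = False and propagate.
  then C is forced to False.
  then B is forced to True.

A=False, B=True, C=False, D=False, E=True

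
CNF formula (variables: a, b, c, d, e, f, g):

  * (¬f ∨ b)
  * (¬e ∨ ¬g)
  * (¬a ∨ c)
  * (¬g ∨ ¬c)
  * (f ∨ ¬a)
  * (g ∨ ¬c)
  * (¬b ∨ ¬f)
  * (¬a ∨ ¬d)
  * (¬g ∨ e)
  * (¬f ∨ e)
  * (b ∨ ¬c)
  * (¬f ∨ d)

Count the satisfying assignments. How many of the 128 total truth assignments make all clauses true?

Split on f, then c.
  f=T, c=T: a clause becomes empty — 0.
  f=T, c=F: a clause becomes empty — 0.
  f=F, c=T: a clause becomes empty — 0.
  f=F, c=F: forces a=F; g=F; b, d, e free → 2^3 = 8.
Total: 0 + 0 + 0 + 8 = 8.

8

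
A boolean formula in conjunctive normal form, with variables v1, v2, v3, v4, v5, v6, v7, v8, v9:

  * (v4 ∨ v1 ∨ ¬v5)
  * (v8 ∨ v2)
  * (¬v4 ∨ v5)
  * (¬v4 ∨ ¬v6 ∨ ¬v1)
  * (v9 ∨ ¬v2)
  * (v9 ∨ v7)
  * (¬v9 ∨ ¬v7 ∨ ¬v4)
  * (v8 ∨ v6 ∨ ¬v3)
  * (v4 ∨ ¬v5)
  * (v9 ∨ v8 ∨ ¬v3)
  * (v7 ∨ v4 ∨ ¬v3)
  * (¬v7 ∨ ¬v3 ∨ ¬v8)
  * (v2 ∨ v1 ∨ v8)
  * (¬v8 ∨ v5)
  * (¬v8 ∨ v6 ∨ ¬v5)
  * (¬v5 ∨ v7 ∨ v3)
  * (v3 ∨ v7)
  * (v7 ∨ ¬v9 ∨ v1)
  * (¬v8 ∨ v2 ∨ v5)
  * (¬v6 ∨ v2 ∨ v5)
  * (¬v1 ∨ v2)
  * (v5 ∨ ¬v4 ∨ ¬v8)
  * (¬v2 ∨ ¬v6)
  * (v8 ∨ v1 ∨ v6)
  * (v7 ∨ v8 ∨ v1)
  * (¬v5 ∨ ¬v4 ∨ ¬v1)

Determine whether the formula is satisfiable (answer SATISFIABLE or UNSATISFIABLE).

SATISFIABLE

Branch on v1: take v1 = False.
Branch on v2: take v2 = False.
  then v8 is forced to True.
  then v5 is forced to True.
  then v4 is forced to True.
  then v6 is forced to True.
Set v3 = False and propagate.
  then v7 is forced to True.
  then v9 is forced to False.
So v1 = False  v2 = False  v3 = False  v4 = True  v5 = True  v6 = True  v7 = True  v8 = True  v9 = False is a satisfying assignment.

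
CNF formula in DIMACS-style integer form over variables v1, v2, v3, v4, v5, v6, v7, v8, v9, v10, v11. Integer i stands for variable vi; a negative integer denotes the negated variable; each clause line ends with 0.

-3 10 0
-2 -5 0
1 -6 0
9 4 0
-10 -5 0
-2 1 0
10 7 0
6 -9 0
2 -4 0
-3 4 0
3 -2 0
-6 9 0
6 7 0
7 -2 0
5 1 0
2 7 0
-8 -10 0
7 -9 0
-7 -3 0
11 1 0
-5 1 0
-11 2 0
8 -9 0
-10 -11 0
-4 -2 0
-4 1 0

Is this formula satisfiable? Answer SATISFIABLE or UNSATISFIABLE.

SATISFIABLE

v1 occurs only positively in the remaining clauses — set v1 = True.
Set v2 = False and propagate.
  then v4 is forced to False.
  then v9 is forced to True.
  then v6 is forced to True.
  then v3 is forced to False.
  then v7 is forced to True.
  then v11 is forced to False.
  then v8 is forced to True.
  then v10 is forced to False.
v5 is now unconstrained; take v5 = False.
Every clause has at least one true literal under this assignment.
So v1 = T  v2 = F  v3 = F  v4 = F  v5 = F  v6 = T  v7 = T  v8 = T  v9 = T  v10 = F  v11 = F is a satisfying assignment.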